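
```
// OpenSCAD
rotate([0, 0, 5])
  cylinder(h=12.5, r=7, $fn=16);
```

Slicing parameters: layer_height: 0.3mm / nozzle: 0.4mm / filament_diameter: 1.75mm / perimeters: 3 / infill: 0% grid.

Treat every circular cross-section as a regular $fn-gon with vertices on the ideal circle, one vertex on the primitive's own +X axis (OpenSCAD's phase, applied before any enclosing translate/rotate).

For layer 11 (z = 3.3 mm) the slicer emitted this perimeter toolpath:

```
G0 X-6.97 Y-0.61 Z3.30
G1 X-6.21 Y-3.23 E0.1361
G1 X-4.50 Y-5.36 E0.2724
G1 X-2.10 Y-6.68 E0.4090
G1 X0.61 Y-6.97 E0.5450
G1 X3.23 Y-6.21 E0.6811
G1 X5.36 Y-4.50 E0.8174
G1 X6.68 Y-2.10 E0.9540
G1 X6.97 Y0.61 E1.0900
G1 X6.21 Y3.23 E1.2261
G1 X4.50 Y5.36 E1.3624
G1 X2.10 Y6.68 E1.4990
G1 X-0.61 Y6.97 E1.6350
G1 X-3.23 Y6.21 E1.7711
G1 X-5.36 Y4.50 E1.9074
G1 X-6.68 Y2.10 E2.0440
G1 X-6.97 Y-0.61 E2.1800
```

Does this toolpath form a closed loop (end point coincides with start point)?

yes

Start point (G0): (-6.97, -0.61). End point (last G1): the path returns to the start — closed.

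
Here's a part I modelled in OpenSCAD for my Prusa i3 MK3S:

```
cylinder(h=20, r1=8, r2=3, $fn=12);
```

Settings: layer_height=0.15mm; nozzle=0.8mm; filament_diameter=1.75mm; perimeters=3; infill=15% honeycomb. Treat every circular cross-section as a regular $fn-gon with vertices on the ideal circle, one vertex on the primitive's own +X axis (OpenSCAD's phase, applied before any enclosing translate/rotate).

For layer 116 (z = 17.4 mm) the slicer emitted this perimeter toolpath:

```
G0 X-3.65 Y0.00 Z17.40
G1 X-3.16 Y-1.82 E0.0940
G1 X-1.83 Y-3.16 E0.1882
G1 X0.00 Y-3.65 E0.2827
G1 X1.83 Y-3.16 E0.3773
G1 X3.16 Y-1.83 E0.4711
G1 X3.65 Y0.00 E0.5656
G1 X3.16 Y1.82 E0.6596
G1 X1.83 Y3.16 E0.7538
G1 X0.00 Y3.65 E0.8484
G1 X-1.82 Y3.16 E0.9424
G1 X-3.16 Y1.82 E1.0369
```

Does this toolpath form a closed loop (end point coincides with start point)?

Start point (G0): (-3.65, 0.00). End point (last G1): the path does not return to the start — open.

no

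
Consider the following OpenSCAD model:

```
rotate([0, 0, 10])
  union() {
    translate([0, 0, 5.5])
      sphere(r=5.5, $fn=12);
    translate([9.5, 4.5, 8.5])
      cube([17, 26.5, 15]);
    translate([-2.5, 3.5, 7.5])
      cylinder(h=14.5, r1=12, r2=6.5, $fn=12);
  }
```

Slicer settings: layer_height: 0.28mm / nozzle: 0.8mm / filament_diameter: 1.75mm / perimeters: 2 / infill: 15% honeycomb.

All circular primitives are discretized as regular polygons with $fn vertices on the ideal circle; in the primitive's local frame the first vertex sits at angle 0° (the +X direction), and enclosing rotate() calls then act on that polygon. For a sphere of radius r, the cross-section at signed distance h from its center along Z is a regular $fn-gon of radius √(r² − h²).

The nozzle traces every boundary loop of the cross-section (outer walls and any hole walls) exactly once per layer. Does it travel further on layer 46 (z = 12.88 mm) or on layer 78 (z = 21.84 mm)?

layer 46 (z = 12.88 mm)

Layer 46 (z = 12.88): the sphere does not reach this height (|z−center|=7.380 > r=5.5); the cube at (9.5, 4.5) (footprint 17×26.5) is included at this height (perimeter 87.00 mm); the cone at (-2.5, 3.5) contributes a regular 12-gon of circumradius 9.959 (interpolated between r1=12 and r2=6.5 at t=0.371) (perimeter = 2·12·9.959·sin(180°/12) = 61.86 mm); Merging all regions: the 2 present regions are separate (no shared area or edge), so areas and boundary lengths simply add and each stays a separate island — boundary = 148.86 mm; (rotated 10° about Z; rotation is an isometry so areas/perimeters/island counts are preserved). So its perimeter = 148.86 mm. Layer 78 (z = 21.84): the sphere does not reach this height (|z−center|=16.340 > r=5.5); the 17×26.5 cube at (9.5, 4.5) contributes its full rectangle (perimeter 87.00 mm); the cone at (-2.5, 3.5) contributes a regular 12-gon of circumradius 6.561 (interpolated between r1=12 and r2=6.5 at t=0.989) (perimeter = 2·12·6.561·sin(180°/12) = 40.75 mm); Merging all regions: the 2 present regions are separate (no shared area or edge), so areas and boundary lengths simply add and each stays a separate island — boundary = 127.75 mm; (whole slice rotated 10° about Z — lengths, areas and connectivity unchanged). So its perimeter = 127.75 mm. Layer 46 is larger (148.86 vs 127.75 mm).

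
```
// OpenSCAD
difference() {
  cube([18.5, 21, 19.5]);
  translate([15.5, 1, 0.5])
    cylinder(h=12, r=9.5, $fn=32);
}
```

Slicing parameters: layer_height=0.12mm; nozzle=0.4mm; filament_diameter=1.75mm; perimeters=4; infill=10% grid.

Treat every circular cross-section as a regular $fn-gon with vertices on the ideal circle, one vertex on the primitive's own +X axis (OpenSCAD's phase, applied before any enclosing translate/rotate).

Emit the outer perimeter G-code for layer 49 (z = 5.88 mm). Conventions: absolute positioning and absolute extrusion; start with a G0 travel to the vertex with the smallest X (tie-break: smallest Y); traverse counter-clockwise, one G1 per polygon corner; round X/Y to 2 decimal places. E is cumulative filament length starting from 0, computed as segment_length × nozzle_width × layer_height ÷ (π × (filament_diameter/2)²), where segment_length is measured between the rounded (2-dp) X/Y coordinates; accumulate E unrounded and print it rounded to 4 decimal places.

At z = 5.88 mm: the 18.5×21 cube contributes its full rectangle; the r=9.5 cylinder at (15.5, 1) contributes a regular 32-gon of circumradius 9.5; After the difference (first − rest): starting from the 18.5×21 cube, the r=9.5 cylinder at (15.5, 1) partially overlaps it — only the 110.80 mm² overlap (of its 281.71 mm²) is removed, clipping the outline — 1 connected region. The outline is a single polygon with 15 vertices. Extrusion per mm of travel: 0.4 × 0.12 / (π × 0.875²) = 0.019956. Accumulating E over each segment gives final E = 1.5086.

G0 X0.00 Y0.00 Z5.88
G1 X6.10 Y0.00 E0.1217
G1 X6.00 Y1.00 E0.1418
G1 X6.18 Y2.85 E0.1789
G1 X6.72 Y4.64 E0.2162
G1 X7.60 Y6.28 E0.2533
G1 X8.78 Y7.72 E0.2905
G1 X10.22 Y8.90 E0.3276
G1 X11.86 Y9.78 E0.3648
G1 X13.65 Y10.32 E0.4021
G1 X15.50 Y10.50 E0.4392
G1 X17.35 Y10.32 E0.4763
G1 X18.50 Y9.97 E0.5003
G1 X18.50 Y21.00 E0.7204
G1 X0.00 Y21.00 E1.0896
G1 X0.00 Y0.00 E1.5086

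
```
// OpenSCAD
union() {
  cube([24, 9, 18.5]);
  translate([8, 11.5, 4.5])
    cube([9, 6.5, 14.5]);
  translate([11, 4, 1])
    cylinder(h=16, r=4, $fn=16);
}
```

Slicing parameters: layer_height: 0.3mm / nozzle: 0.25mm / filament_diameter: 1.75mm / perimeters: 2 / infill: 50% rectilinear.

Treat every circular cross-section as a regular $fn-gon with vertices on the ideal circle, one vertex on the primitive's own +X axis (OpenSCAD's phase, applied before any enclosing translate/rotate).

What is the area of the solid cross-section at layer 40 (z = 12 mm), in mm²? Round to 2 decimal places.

At z = 12 mm: the cube is present — its section is the full 24×9 rectangle (area 216.00 mm²); the cube at (8, 11.5) (footprint 9×6.5) is included at this height (area 58.50 mm²); the r=4 cylinder at (11, 4) gives a regular 16-gon of circumradius 4 (constant along its height) (area = (16/2)·4.000²·sin(360°/16) = 48.98 mm²); Merging all regions: the regions partially overlap — summed areas 323.48 mm² minus the doubly-counted overlap 48.98 mm² gives 274.50 mm² — area = 274.50 mm². Overall, the cross-section has 2 separate islands. Net area = 274.50 mm².

274.50 mm²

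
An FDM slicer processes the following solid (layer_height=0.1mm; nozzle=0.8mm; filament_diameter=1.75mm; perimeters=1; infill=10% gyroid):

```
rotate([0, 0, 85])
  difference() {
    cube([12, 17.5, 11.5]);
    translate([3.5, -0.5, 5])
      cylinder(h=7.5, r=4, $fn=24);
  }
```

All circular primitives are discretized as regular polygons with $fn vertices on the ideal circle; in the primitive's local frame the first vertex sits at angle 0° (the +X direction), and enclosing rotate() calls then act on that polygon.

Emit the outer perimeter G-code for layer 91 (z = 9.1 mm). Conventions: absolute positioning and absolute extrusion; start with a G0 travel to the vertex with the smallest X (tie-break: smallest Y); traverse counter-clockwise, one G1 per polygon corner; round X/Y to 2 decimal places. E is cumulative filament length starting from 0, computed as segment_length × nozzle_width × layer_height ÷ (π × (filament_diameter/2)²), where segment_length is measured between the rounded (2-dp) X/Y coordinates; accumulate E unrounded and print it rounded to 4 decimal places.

G0 X-17.43 Y1.53 Z9.10
G1 X-1.41 Y0.12 E0.5349
G1 X-1.49 Y0.17 E0.5380
G1 X-2.26 Y0.87 E0.5726
G1 X-2.82 Y1.75 E0.6073
G1 X-3.14 Y2.75 E0.6423
G1 X-3.18 Y3.79 E0.6769
G1 X-2.96 Y4.81 E0.7116
G1 X-2.47 Y5.74 E0.7465
G1 X-1.77 Y6.51 E0.7811
G1 X-0.89 Y7.07 E0.8158
G1 X0.11 Y7.38 E0.8507
G1 X0.65 Y7.41 E0.8686
G1 X1.05 Y11.95 E1.0202
G1 X-16.39 Y13.48 E1.6025
G1 X-17.43 Y1.53 E2.0015

At z = 9.1 mm: the cube is present — its section is the full 12×17.5 rectangle; the r=4 cylinder at (3.5, -0.5) contributes a regular 24-gon of circumradius 4; After the difference (first − rest): starting from the 12×17.5 cube, the r=4 cylinder at (3.5, -0.5) partially overlaps it — only the 20.51 mm² overlap (of its 49.69 mm²) is removed, clipping the outline — 1 connected region; (whole slice rotated 85° about Z — lengths, areas and connectivity unchanged). The outline is a single polygon with 15 vertices. Extrusion per mm of travel: 0.8 × 0.1 / (π × 0.875²) = 0.033260. Accumulating E over each segment gives final E = 2.0015.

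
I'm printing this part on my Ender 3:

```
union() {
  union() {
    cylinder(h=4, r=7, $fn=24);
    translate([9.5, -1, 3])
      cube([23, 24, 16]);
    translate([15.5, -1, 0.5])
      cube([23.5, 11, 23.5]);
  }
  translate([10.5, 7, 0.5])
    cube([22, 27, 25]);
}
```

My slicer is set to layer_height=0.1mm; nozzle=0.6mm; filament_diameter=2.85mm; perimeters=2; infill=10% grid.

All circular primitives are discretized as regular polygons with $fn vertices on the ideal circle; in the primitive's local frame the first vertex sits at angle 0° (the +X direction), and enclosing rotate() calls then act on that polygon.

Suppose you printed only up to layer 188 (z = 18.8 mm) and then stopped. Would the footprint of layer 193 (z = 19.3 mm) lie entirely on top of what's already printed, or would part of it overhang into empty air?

entirely on top

Compare the two slices. At z = 18.8: the cylinder is not intersected at this z (z outside [0, 4]); the cube at (9.5, -1) (footprint 23×24) is included at this height (area 552.00 mm²); the cube at (15.5, -1) (footprint 23.5×11) is included at this height (area 258.50 mm²); Taking the union: the regions partially overlap — summed areas 810.50 mm² minus the doubly-counted overlap 187.00 mm² gives 623.50 mm² — area = 623.50 mm²; the 22×27 cube at (10.5, 7) contributes its full rectangle (area 594.00 mm²); Taking the union: the regions partially overlap — summed areas 1217.50 mm² minus the doubly-counted overlap 352.00 mm² gives 865.50 mm² — area = 865.50 mm². At z = 19.3: the cylinder is not intersected at this z (z outside [0, 4]); the cube at (9.5, -1) is not intersected at this z (z outside [3, 19]); the cube at (15.5, -1) is present — its section is the full 23.5×11 rectangle (area 258.50 mm²); Combining (union): only the 23.5×11 cube at (15.5, -1) is present, so the union is just that shape — area = 258.50 mm²; the cube at (10.5, 7) (footprint 22×27) is included at this height (area 594.00 mm²); Combining (union): the regions partially overlap — summed areas 852.50 mm² minus the doubly-counted overlap 51.00 mm² gives 801.50 mm² — area = 801.50 mm². Checking containment: the cross-section at z = 19.3 is a subset of the cross-section at z = 18.8.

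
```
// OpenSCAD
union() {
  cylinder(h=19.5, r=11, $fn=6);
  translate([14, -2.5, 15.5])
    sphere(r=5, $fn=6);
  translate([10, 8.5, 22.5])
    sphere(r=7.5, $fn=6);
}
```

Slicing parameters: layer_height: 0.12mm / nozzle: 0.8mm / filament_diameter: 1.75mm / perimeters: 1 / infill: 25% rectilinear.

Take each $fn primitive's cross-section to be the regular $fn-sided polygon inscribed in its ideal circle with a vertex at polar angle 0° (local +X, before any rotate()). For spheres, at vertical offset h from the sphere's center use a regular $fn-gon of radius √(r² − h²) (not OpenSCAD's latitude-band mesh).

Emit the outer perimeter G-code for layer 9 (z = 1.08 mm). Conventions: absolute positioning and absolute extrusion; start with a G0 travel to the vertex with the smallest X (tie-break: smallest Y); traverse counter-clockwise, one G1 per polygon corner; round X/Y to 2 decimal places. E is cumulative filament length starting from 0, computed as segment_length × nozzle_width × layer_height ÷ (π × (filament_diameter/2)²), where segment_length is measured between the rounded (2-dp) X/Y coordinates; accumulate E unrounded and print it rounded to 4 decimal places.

At z = 1.08 mm: the r=11 cylinder contributes a regular 6-gon of circumradius 11; the sphere at (14, -2.5) is absent (|z−center|=14.420 > r=5); the sphere at (10, 8.5) does not reach this height (|z−center|=21.420 > r=7.5); Combining (union): only the r=11 cylinder is present, so the union is just that shape — 1 connected region. The outline is a single polygon with 6 vertices. Extrusion per mm of travel: 0.8 × 0.12 / (π × 0.875²) = 0.039912. Accumulating E over each segment gives final E = 2.6347.

G0 X-11.00 Y0.00 Z1.08
G1 X-5.50 Y-9.53 E0.4392
G1 X5.50 Y-9.53 E0.8782
G1 X11.00 Y0.00 E1.3174
G1 X5.50 Y9.53 E1.7565
G1 X-5.50 Y9.53 E2.1956
G1 X-11.00 Y0.00 E2.6347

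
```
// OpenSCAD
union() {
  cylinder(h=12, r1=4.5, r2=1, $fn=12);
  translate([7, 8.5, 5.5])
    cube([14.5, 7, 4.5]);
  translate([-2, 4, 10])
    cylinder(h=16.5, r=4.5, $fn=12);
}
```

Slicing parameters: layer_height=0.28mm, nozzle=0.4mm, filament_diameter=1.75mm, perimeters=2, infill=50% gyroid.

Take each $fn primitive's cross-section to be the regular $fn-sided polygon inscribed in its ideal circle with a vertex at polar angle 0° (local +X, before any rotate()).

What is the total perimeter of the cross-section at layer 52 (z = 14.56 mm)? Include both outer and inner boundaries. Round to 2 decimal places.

27.95 mm

At z = 14.56 mm: the cone is absent (z outside [0, 12]); the cube at (7, 8.5) does not reach this height (z outside [5.5, 10]); the r=4.5 cylinder at (-2, 4) gives a regular 12-gon of circumradius 4.5 (constant along its height) (perimeter = 2·12·4.500·sin(180°/12) = 27.95 mm); Combining (union): only the r=4.5 cylinder at (-2, 4) is present, so the union is just that shape — boundary = 27.95 mm. Overall, the cross-section is a single solid region. Total boundary length (outer) = 27.95 mm.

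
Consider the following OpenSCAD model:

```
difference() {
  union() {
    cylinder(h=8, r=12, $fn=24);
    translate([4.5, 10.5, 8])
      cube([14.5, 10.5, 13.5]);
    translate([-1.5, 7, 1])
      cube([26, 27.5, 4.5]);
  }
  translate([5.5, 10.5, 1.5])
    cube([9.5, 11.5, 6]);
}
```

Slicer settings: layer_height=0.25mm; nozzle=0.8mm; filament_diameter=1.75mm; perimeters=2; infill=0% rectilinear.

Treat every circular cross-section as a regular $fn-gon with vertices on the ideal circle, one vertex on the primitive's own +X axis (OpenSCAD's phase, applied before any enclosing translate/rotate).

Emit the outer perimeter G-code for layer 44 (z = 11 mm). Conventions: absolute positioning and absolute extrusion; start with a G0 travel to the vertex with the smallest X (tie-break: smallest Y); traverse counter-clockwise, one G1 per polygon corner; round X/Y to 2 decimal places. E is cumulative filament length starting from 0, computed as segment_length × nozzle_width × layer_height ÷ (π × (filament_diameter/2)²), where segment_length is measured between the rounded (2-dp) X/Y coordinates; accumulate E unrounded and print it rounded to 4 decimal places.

At z = 11 mm: the cylinder is absent (z outside [0, 8]); the cube at (4.5, 10.5) (footprint 14.5×10.5) is included at this height; the cube at (-1.5, 7) is not intersected at this z (z outside [1, 5.5]); Combining (union): only the 14.5×10.5 cube at (4.5, 10.5) is present, so the union is just that shape — 1 connected region; the cube at (5.5, 10.5) is not intersected at this z (z outside [1.5, 7.5]); Subtracting the remaining from the first: none of the subtracted shapes is present at this height, so that combined region is unchanged — 1 connected region. The outline is a single polygon with 4 vertices. Extrusion per mm of travel: 0.8 × 0.25 / (π × 0.875²) = 0.083150. Accumulating E over each segment gives final E = 4.1575.

G0 X4.50 Y10.50 Z11.00
G1 X19.00 Y10.50 E1.2057
G1 X19.00 Y21.00 E2.0788
G1 X4.50 Y21.00 E3.2844
G1 X4.50 Y10.50 E4.1575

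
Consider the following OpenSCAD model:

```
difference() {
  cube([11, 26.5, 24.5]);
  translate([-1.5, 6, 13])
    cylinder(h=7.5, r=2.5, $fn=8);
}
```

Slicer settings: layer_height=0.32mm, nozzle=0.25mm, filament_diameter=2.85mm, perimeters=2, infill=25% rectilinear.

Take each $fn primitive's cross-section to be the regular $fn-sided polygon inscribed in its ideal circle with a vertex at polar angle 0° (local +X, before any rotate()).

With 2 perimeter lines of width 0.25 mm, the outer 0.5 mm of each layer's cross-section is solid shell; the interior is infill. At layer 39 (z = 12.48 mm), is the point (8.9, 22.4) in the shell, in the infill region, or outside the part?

infill

At z = 12.48 mm: the 11×26.5 cube contributes its full rectangle; the cylinder at (-1.5, 6) does not reach this height (z outside [13, 20.5]); After the difference (first − rest): none of the subtracted shapes is present at this height, so the 11×26.5 cube is unchanged — 1 connected region. Overall, the cross-section is a single solid region. The nearest boundary edge runs (11.00, 0.00)→(11.00, 26.50); distance from the point to it = 2.10 mm. The point is inside the cross-section and 2.10 mm from the nearest boundary — more than the 0.5 mm shell width (2 × 0.25), so it's in the infill interior.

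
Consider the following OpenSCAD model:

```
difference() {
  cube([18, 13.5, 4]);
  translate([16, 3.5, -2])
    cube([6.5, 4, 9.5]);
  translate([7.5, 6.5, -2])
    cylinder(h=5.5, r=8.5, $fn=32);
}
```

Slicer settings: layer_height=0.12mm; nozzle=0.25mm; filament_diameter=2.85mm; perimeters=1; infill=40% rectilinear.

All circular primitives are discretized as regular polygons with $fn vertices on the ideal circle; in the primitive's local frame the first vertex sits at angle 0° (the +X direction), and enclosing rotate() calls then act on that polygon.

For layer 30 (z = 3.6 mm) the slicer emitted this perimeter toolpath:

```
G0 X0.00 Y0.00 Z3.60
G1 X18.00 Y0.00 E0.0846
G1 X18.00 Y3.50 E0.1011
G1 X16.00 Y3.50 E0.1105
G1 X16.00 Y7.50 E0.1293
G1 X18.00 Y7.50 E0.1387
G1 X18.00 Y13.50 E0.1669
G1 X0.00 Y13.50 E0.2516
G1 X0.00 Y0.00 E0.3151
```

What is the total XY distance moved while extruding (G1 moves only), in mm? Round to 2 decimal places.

Sum the Euclidean lengths of each G1 segment: total = 67.00 mm.

67.00 mm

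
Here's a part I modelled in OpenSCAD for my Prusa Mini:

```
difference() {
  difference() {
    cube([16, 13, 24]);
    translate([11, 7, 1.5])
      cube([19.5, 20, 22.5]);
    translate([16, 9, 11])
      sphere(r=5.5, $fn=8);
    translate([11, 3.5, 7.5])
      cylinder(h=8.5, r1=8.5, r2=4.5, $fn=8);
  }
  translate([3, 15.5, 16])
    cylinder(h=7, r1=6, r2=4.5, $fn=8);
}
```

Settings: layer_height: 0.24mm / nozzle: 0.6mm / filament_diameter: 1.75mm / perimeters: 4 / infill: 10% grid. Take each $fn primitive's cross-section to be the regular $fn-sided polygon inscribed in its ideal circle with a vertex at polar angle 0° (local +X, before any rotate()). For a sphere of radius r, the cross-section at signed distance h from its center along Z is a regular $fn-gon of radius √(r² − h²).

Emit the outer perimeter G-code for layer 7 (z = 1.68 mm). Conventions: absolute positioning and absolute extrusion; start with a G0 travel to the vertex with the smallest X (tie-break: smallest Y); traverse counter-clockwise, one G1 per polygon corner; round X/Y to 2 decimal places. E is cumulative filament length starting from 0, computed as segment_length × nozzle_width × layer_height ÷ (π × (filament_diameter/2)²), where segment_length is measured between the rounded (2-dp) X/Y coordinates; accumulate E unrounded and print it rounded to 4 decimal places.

At z = 1.68 mm: the cube (footprint 16×13) is included at this height; the cube at (11, 7) (footprint 19.5×20) is included at this height; the sphere at (16, 9) is absent (|z−center|=9.320 > r=5.5); the cone at (11, 3.5) is absent (z outside [7.5, 16]); Taking the first minus the rest: starting from the 16×13 cube, the 19.5×20 cube at (11, 7) partially overlaps it — only the 30.00 mm² overlap (of its 390.00 mm²) is removed, clipping the outline — 1 connected region; the cone at (3, 15.5) is not intersected at this z (z outside [16, 23]); Taking the first minus the rest: none of the subtracted shapes is present at this height, so the result so far is unchanged — 1 connected region. The outline is a single polygon with 6 vertices. Extrusion per mm of travel: 0.6 × 0.24 / (π × 0.875²) = 0.059868. Accumulating E over each segment gives final E = 3.4724.

G0 X0.00 Y0.00 Z1.68
G1 X16.00 Y0.00 E0.9579
G1 X16.00 Y7.00 E1.3770
G1 X11.00 Y7.00 E1.6763
G1 X11.00 Y13.00 E2.0355
G1 X0.00 Y13.00 E2.6941
G1 X0.00 Y0.00 E3.4724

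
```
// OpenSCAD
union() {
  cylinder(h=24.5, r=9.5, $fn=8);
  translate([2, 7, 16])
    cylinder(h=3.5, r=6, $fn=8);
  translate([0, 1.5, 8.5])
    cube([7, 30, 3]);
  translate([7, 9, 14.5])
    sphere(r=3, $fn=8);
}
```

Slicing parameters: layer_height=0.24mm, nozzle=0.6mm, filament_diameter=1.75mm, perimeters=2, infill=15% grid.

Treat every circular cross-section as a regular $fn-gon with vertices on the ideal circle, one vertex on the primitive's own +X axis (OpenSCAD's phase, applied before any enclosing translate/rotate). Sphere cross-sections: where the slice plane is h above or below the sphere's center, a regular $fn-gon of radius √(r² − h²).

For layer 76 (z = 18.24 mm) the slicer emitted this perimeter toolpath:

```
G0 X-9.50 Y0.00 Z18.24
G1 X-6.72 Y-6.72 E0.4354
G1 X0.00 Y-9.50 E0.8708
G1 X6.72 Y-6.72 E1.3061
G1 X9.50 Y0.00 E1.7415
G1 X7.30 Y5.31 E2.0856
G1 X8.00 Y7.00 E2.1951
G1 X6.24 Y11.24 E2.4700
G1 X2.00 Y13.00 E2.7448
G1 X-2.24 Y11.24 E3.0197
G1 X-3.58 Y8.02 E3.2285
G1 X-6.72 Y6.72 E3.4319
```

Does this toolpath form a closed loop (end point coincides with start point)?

no

Start point (G0): (-9.50, 0.00). End point (last G1): the path does not return to the start — open.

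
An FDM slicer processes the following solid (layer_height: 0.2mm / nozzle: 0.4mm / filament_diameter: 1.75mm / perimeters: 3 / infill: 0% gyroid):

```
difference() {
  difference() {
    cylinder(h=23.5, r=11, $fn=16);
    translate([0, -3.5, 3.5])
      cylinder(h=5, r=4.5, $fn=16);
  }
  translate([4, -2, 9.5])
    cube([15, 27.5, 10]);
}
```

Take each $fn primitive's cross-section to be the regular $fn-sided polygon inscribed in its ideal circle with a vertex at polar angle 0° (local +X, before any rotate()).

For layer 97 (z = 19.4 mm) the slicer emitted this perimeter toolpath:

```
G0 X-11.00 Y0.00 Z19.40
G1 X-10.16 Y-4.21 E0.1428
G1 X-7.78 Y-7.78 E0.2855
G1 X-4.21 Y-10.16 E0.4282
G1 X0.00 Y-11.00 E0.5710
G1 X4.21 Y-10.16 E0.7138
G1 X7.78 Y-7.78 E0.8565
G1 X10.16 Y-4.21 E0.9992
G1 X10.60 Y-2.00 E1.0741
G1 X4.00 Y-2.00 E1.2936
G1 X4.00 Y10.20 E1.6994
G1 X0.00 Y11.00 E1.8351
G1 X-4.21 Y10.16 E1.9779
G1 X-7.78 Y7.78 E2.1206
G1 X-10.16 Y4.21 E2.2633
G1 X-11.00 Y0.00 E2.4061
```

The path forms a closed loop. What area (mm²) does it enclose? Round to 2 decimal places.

Apply the shoelace formula to the sequence of (X, Y) vertices; enclosed area = 306.60 mm².

306.60 mm²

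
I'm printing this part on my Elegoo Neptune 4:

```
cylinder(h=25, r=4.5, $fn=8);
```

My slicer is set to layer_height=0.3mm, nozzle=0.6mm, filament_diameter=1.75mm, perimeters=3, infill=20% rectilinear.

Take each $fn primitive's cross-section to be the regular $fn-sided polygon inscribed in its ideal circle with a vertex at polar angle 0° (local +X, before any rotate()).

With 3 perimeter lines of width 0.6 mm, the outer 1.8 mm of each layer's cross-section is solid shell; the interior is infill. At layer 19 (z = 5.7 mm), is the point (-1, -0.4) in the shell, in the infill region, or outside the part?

infill

At z = 5.7 mm: the r=4.5 cylinder gives a regular 8-gon of circumradius 4.5 (constant along its height). Overall, the cross-section is a single solid region. The nearest boundary edge runs (-4.50, 0.00)→(-3.18, -3.18); distance from the point to it = 3.08 mm. The point is inside the cross-section and 3.08 mm from the nearest boundary — more than the 1.8 mm shell width (3 × 0.6), so it's in the infill interior.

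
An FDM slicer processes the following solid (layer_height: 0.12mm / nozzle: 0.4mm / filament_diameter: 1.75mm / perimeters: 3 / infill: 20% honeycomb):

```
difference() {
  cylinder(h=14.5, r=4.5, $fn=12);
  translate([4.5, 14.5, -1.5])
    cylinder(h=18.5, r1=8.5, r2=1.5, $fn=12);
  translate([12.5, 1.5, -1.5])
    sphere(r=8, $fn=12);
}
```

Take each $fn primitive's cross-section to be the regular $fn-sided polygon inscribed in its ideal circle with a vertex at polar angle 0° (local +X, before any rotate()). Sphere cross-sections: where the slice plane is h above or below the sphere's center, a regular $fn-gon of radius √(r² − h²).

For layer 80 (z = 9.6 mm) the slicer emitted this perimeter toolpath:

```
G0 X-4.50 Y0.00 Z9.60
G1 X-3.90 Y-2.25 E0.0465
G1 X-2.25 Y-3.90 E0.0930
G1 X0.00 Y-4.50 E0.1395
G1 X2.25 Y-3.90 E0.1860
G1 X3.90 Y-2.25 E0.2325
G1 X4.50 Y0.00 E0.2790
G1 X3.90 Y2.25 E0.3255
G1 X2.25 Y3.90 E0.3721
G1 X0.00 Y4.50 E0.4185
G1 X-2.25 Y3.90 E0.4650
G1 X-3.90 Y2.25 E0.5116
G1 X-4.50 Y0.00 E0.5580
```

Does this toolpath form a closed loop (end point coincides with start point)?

yes

Start point (G0): (-4.50, 0.00). End point (last G1): the path returns to the start — closed.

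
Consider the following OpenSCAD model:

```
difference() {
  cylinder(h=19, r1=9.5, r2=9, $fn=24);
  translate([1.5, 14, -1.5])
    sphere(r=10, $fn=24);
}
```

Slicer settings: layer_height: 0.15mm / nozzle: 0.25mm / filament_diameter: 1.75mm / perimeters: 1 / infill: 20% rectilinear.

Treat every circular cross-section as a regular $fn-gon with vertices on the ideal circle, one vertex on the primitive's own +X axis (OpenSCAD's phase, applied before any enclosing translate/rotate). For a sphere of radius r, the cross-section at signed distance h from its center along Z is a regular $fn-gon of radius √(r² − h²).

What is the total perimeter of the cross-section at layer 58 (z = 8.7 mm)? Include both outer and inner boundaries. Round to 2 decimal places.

At z = 8.7 mm: the cone: at t=0.458 of its height the radius interpolates to r₁+(r₂−r₁)t = 9.271, giving a regular 24-gon of that circumradius (perimeter = 2·24·9.271·sin(180°/24) = 58.09 mm); the sphere at (1.5, 14) does not reach this height (|z−center|=10.200 > r=10); Taking the first minus the rest: none of the subtracted shapes is present at this height, so the cone is unchanged — boundary = 58.09 mm. Overall, the cross-section is a single solid region. Total boundary length (outer) = 58.09 mm.

58.09 mm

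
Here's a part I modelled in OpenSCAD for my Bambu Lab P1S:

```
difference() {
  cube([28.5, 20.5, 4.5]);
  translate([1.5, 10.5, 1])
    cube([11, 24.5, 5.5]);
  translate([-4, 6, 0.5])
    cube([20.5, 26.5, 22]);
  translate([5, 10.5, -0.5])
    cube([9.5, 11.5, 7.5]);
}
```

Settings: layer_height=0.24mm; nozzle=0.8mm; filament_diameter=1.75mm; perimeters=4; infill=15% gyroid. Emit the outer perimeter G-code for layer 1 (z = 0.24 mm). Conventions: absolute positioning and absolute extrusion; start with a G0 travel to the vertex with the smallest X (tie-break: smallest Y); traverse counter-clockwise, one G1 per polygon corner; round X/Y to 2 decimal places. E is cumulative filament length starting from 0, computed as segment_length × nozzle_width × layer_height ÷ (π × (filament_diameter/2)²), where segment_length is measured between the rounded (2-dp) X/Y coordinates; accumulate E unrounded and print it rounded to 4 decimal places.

At z = 0.24 mm: the cube (footprint 28.5×20.5) is included at this height; the cube at (1.5, 10.5) is not intersected at this z (z outside [1, 6.5]); the cube at (-4, 6) is absent (z outside [0.5, 22.5]); the cube at (5, 10.5) (footprint 9.5×11.5) is included at this height; Subtracting the remaining from the first: starting from the 28.5×20.5 cube, the 9.5×11.5 cube at (5, 10.5) partially overlaps it — only the 95.00 mm² overlap (of its 109.25 mm²) is removed, clipping the outline — 1 connected region. The outline is a single polygon with 8 vertices. Extrusion per mm of travel: 0.8 × 0.24 / (π × 0.875²) = 0.079824. Accumulating E over each segment gives final E = 9.4193.

G0 X0.00 Y0.00 Z0.24
G1 X28.50 Y0.00 E2.2750
G1 X28.50 Y20.50 E3.9114
G1 X14.50 Y20.50 E5.0289
G1 X14.50 Y10.50 E5.8272
G1 X5.00 Y10.50 E6.5855
G1 X5.00 Y20.50 E7.3837
G1 X0.00 Y20.50 E7.7829
G1 X0.00 Y0.00 E9.4193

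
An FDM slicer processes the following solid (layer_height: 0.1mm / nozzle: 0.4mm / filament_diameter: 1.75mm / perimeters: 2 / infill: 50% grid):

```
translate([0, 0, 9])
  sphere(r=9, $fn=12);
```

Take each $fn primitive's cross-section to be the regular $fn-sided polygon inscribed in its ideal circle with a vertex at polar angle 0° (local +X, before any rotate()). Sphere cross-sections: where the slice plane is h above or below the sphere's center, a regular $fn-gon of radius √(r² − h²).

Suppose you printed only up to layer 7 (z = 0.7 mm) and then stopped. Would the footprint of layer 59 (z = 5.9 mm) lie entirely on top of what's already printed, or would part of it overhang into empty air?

part overhangs

Compare the two slices. At z = 0.7: the sphere: section is a regular 12-gon, circumradius = √(r²−h²) = √(9²−8.3²) = 3.480 (area = (12/2)·3.480²·sin(360°/12) = 36.33 mm²). At z = 5.9: the r=9 sphere contributes a regular 12-gon of circumradius √(9²−3.1²) = 8.449 (area = (12/2)·8.449²·sin(360°/12) = 214.17 mm²). Checking containment: at z = 5.9 the cross-section extends beyond the z = 0.7 cross-section by about 177.84 mm².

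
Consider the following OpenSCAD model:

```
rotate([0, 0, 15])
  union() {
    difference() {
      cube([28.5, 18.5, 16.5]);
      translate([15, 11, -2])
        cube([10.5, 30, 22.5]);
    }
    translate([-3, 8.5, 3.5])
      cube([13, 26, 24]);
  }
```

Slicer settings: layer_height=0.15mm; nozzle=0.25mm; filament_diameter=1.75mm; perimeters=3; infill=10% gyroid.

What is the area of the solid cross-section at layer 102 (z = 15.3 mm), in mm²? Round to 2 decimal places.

At z = 15.3 mm: the 28.5×18.5 cube contributes its full rectangle (area 527.25 mm²); the cube at (15, 11) (footprint 10.5×30) is included at this height (area 315.00 mm²); After the difference (first − rest): starting from the 28.5×18.5 cube (527.25 mm²), the 10.5×30 cube at (15, 11) partially overlaps it — only the 78.75 mm² overlap (of its 315.00 mm²) is removed, clipping the outline — area = 448.50 mm²; the cube at (-3, 8.5) (footprint 13×26) is included at this height (area 338.00 mm²); Merging all regions: the regions partially overlap — summed areas 786.50 mm² minus the doubly-counted overlap 100.00 mm² gives 686.50 mm² — area = 686.50 mm²; (rotated 15° about Z; rotation is an isometry so areas/perimeters/island counts are preserved). Overall, the cross-section is a single solid region. Net area = 686.50 mm².

686.50 mm²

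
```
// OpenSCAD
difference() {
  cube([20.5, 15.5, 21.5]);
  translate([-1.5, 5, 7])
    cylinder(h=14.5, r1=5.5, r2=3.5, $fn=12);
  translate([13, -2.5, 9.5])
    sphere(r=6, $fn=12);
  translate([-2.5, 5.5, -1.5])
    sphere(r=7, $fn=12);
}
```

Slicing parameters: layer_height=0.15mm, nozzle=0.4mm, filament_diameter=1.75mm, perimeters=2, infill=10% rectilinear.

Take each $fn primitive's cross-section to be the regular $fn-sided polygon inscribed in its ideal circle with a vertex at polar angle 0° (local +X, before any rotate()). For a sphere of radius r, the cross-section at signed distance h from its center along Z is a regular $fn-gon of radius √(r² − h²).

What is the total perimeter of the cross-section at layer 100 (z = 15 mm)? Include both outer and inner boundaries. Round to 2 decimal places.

74.56 mm

At z = 15 mm: the 20.5×15.5 cube contributes its full rectangle (perimeter 72.00 mm); the cone at (-1.5, 5) (r1=5.5→r2=3.5) has section circumradius 4.397 here — a regular 12-gon (perimeter = 2·12·4.397·sin(180°/12) = 27.31 mm); the r=6 sphere at (13, -2.5) slices to a regular 12-gon of circumradius 2.398 (√(r²−h²) with h=5.5 from center) (perimeter = 2·12·2.398·sin(180°/12) = 14.90 mm); the sphere at (-2.5, 5.5) is not intersected at this z (|z−center|=16.500 > r=7); Taking the first minus the rest: starting from the 20.5×15.5 cube, the cone at (-1.5, 5) partially overlaps it — only the 16.41 mm² overlap (of its 57.99 mm²) is removed, clipping the outline; the r=6 sphere at (13, -2.5) misses the remaining region (no effect) — boundary = 74.56 mm. Overall, the cross-section is a single solid region. Total boundary length (outer) = 74.56 mm.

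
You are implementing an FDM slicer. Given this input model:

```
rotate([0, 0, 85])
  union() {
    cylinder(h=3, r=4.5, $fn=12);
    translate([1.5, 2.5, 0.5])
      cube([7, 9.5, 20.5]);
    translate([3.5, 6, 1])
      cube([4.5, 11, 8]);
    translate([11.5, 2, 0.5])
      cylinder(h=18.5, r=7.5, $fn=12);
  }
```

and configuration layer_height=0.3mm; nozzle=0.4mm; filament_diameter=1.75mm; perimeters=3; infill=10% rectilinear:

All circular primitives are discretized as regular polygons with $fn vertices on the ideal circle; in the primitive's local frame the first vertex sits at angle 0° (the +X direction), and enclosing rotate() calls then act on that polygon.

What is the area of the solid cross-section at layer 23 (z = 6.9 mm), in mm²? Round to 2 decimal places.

At z = 6.9 mm: the cylinder is not intersected at this z (z outside [0, 3]); the 7×9.5 cube at (1.5, 2.5) contributes its full rectangle (area 66.50 mm²); the cube at (3.5, 6) is present — its section is the full 4.5×11 rectangle (area 49.50 mm²); the cylinder at (11.5, 2): section is a regular 12-gon, circumradius r=7.5 (area = (12/2)·7.500²·sin(360°/12) = 168.75 mm²); Merging all regions: the regions partially overlap — summed areas 284.75 mm² minus the doubly-counted overlap 45.68 mm² gives 239.07 mm² — area = 239.07 mm²; (whole slice rotated 85° about Z — lengths, areas and connectivity unchanged). Overall, the cross-section is a single solid region. Net area = 239.07 mm².

239.07 mm²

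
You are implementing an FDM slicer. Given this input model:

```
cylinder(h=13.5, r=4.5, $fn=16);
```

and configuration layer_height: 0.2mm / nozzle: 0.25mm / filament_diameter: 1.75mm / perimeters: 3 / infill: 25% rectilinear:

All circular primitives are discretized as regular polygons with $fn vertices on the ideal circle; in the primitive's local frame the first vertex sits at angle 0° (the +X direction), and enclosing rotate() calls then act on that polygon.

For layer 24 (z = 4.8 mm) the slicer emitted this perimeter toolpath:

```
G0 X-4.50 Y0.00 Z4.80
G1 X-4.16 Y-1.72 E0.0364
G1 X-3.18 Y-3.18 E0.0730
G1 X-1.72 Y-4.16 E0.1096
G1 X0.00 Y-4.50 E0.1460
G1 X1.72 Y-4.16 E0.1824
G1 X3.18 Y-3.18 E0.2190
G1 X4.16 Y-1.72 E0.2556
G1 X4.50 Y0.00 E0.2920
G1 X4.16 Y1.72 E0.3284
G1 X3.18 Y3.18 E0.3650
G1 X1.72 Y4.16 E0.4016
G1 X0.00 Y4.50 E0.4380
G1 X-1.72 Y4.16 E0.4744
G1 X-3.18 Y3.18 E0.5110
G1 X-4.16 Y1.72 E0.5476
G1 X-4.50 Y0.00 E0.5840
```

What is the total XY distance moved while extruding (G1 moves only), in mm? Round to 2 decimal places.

28.09 mm

Sum the Euclidean lengths of each G1 segment: total = 28.09 mm.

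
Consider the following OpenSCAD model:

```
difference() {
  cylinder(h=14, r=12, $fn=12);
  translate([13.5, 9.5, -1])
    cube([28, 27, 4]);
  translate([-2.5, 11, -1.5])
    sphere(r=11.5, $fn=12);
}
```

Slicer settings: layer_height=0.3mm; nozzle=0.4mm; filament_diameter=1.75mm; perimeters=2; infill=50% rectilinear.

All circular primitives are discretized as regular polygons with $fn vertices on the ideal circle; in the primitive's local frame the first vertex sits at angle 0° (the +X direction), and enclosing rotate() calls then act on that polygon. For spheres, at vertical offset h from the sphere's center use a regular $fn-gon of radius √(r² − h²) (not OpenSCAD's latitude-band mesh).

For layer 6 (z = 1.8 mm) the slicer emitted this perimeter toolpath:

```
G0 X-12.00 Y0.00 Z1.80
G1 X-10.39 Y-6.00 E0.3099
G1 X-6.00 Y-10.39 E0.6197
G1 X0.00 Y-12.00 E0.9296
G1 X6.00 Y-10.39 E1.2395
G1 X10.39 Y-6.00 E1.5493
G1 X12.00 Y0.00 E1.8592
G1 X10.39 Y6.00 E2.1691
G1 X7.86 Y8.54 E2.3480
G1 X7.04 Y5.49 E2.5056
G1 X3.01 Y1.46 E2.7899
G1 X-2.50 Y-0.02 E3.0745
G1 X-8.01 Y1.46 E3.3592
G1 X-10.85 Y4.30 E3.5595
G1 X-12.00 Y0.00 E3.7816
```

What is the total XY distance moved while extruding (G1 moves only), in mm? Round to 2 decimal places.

Sum the Euclidean lengths of each G1 segment: total = 75.80 mm.

75.80 mm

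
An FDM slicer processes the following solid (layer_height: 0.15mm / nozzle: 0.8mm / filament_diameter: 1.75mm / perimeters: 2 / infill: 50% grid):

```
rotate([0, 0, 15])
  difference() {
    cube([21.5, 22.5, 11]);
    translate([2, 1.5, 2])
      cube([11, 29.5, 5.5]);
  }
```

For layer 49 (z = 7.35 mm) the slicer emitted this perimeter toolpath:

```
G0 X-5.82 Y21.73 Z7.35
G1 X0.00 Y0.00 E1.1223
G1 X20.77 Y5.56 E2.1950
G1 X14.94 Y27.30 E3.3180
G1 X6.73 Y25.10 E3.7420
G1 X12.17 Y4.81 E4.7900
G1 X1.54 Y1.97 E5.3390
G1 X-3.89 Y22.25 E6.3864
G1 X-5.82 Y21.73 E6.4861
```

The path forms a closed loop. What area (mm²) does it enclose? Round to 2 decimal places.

Apply the shoelace formula to the sequence of (X, Y) vertices; enclosed area = 252.79 mm².

252.79 mm²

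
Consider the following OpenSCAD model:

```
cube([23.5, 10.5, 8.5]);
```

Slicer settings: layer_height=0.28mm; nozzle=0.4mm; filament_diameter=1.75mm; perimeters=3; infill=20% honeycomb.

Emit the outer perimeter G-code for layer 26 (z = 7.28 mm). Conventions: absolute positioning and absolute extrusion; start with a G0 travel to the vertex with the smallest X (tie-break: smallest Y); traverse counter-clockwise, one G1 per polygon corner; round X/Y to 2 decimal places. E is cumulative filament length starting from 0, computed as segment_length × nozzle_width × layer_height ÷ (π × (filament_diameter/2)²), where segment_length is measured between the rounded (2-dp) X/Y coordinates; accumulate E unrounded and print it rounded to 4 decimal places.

At z = 7.28 mm: the cube (footprint 23.5×10.5) is included at this height. The outline is a single polygon with 4 vertices. Extrusion per mm of travel: 0.4 × 0.28 / (π × 0.875²) = 0.046564. Accumulating E over each segment gives final E = 3.1664.

G0 X0.00 Y0.00 Z7.28
G1 X23.50 Y0.00 E1.0943
G1 X23.50 Y10.50 E1.5832
G1 X0.00 Y10.50 E2.6774
G1 X0.00 Y0.00 E3.1664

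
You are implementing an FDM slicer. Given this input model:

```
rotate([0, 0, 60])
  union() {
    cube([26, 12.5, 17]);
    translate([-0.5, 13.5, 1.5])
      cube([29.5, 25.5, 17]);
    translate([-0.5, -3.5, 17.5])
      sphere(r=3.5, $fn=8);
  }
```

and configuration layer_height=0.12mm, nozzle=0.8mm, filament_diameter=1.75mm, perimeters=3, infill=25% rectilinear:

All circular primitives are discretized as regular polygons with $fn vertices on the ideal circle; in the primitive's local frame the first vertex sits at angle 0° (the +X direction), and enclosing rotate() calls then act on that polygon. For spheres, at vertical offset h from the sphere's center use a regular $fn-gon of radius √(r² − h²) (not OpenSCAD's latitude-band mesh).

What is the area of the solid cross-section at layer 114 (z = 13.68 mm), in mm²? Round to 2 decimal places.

1077.25 mm²

At z = 13.68 mm: the 26×12.5 cube contributes its full rectangle (area 325.00 mm²); the 29.5×25.5 cube at (-0.5, 13.5) contributes its full rectangle (area 752.25 mm²); the sphere at (-0.5, -3.5) is absent (|z−center|=3.820 > r=3.5); Merging all regions: the 2 present regions are separate (no shared area or edge), so areas and boundary lengths simply add and each stays a separate island — area = 1077.25 mm²; (rotated 60° about Z; rotation is an isometry so areas/perimeters/island counts are preserved). Overall, the cross-section has 2 separate islands. Net area = 1077.25 mm².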